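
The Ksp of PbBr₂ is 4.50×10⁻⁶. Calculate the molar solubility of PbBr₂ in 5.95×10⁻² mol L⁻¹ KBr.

PbBr₂(s) ⇌ Pb²⁺(aq) + 2 Br⁻(aq)
Let s be the solubility of PbBr₂ here. The common ion gives [Br⁻] ≈ 5.95×10⁻² mol L⁻¹, and [Pb²⁺] = s.
Ksp = [Pb²⁺][Br⁻]^2 = s(5.95×10⁻²)^2
s = 4.50×10⁻⁶ / (5.95×10⁻²)^2 = 1.27×10⁻³
s = 1.27×10⁻³ mol L⁻¹

1.27×10⁻³ M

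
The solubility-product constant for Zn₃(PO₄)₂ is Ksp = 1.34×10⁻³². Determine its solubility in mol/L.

1.65×10⁻⁷ M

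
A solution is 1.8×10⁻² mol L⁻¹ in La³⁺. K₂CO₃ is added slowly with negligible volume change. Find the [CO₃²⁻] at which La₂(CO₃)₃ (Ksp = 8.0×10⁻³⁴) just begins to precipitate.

Each salt precipitates once Q = Ksp for that salt.
La₂(CO₃)₃(s) ⇌ 2 La³⁺(aq) + 3 CO₃²⁻(aq)
Ksp = [La³⁺]^2[CO₃²⁻]^3 = [CO₃²⁻]^3(1.8×10⁻²)^2
[CO₃²⁻]^3 = 8.0×10⁻³⁴ / (1.8×10⁻²)^2 = 2.5×10⁻³⁰
[CO₃²⁻] = 1.4×10⁻¹⁰ mol L⁻¹

1.4×10⁻¹⁰ M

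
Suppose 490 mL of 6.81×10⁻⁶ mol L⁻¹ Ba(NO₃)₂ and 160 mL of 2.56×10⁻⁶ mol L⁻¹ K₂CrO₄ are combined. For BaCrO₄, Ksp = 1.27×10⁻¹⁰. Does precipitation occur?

No

After mixing, V = 490 mL + 160 mL = 650 mL.
[Ba²⁺] = (6.81×10⁻⁶)(490)/650 = 5.13×10⁻⁶ mol L⁻¹
[CrO₄²⁻] = (2.56×10⁻⁶)(160)/650 = 6.30×10⁻⁷ mol L⁻¹
Q = [Ba²⁺][CrO₄²⁻] = 3.24×10⁻¹²
Since Q (3.24×10⁻¹²) is less than Ksp (1.27×10⁻¹⁰), no BaCrO₄ precipitates.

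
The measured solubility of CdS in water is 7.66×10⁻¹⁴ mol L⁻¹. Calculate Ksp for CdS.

Ksp = 5.87×10⁻²⁷

CdS(s) ⇌ Cd²⁺(aq) + S²⁻(aq)
Let s be the molar solubility. Then [Cd²⁺] = s and [S²⁻] = s.
Ksp = [Cd²⁺][S²⁻] = s · s = s^2
Ksp = (7.66×10⁻¹⁴)^2 = 5.87×10⁻²⁷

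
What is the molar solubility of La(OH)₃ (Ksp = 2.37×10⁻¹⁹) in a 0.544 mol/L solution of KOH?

La(OH)₃(s) ⇌ La³⁺(aq) + 3 OH⁻(aq)
The solution already contains OH⁻ at 0.544 mol/L. Let s be the molar solubility of La(OH)₃.
[OH⁻] ≈ 0.544 mol/L (common ion dominates); [La³⁺] = s.
Ksp = [La³⁺][OH⁻]^3 = s(0.544)^3
s = 2.37×10⁻¹⁹ / (0.544)^3 = 1.47×10⁻¹⁸
s = 1.47×10⁻¹⁸ mol/L

1.47×10⁻¹⁸ M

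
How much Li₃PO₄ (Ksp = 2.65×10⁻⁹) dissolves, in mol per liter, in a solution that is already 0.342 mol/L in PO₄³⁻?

Li₃PO₄(s) ⇌ 3 Li⁺(aq) + PO₄³⁻(aq)
Let s be the solubility of Li₃PO₄ here. The common ion gives [PO₄³⁻] ≈ 0.342 mol/L, and [Li⁺] = 3s.
Ksp = [Li⁺]^3[PO₄³⁻] = (3s)^3(0.342)
(3s)^3 = 2.65×10⁻⁹ / (0.342) = 7.75×10⁻⁹
s = 6.60×10⁻⁴ mol/L

6.60×10⁻⁴ M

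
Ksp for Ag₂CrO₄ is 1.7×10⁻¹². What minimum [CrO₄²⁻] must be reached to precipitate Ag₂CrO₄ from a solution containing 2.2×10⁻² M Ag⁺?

Precipitation of each salt begins when its ion product equals Ksp.
Ag₂CrO₄(s) ⇌ 2 Ag⁺(aq) + CrO₄²⁻(aq)
Ksp = [Ag⁺]^2[CrO₄²⁻] = [CrO₄²⁻](2.2×10⁻²)^2
[CrO₄²⁻] = 1.7×10⁻¹² / (2.2×10⁻²)^2 = 3.5×10⁻⁹
[CrO₄²⁻] = 3.5×10⁻⁹ M

3.5×10⁻⁹ M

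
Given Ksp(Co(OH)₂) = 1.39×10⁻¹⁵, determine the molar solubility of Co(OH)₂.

Co(OH)₂(s) ⇌ Co²⁺(aq) + 2 OH⁻(aq)
Let s be the molar solubility. Then [Co²⁺] = s and [OH⁻] = 2s.
Ksp = [Co²⁺][OH⁻]^2 = s · (2s)^2 = 4s^3
4s^3 = 1.39×10⁻¹⁵  ⇒  s^3 = 3.48×10⁻¹⁶
s = (3.48×10⁻¹⁶)^(1/3) = 7.03×10⁻⁶ mol L⁻¹

7.03×10⁻⁶ M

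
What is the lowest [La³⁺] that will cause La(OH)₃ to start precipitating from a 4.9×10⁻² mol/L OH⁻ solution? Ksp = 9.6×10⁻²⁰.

The threshold for precipitation is Q = Ksp.
La(OH)₃(s) ⇌ La³⁺(aq) + 3 OH⁻(aq)
Ksp = [La³⁺][OH⁻]^3 = [La³⁺](4.9×10⁻²)^3
[La³⁺] = 9.6×10⁻²⁰ / (4.9×10⁻²)^3 = 8.2×10⁻¹⁶
[La³⁺] = 8.2×10⁻¹⁶ mol/L

8.2×10⁻¹⁶ M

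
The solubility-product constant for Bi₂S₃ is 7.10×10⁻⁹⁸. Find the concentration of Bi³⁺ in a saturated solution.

Bi₂S₃(s) ⇌ 2 Bi³⁺(aq) + 3 S²⁻(aq)
If s mol/L of Bi₂S₃ dissolves, [Bi³⁺] = 2s and [S²⁻] = 3s.
Ksp = [Bi³⁺]^2[S²⁻]^3 = (2s)^2 · (3s)^3 = 108s^5 = 7.10×10⁻⁹⁸
s = 1.46×10⁻²⁰ M
[Bi³⁺] = 2s = 2.91×10⁻²⁰ M

2.91×10⁻²⁰ M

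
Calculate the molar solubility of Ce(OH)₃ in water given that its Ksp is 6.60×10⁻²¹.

3.95×10⁻⁶ M

Ce(OH)₃(s) ⇌ Ce³⁺(aq) + 3 OH⁻(aq)
For each mole of Ce(OH)₃ that dissolves per liter, [Ce³⁺] = s and [OH⁻] = 3s; let s denote this solubility.
Ksp = [Ce³⁺][OH⁻]^3 = s · (3s)^3 = 27s^4
27s^4 = 6.60×10⁻²¹  ⇒  s^4 = 2.44×10⁻²²
Taking the 4th root, s = 3.95×10⁻⁶ mol/L.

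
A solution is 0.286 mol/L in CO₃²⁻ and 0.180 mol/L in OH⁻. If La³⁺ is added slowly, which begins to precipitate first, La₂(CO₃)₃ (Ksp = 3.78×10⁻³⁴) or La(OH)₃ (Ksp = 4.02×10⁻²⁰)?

La(OH)₃

Precipitation of each salt begins when its ion product equals Ksp.
For La₂(CO₃)₃: [La³⁺] = (Ksp/[CO₃²⁻]^3)^(1/2) = 1.27×10⁻¹⁶ mol/L
For La(OH)₃: [La³⁺] = (Ksp/[OH⁻]^3) = 6.89×10⁻¹⁸ mol/L
La(OH)₃ requires the lower [La³⁺], so it precipitates first.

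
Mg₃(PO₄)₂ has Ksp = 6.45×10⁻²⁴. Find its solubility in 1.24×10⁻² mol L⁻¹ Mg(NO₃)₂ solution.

9.20×10⁻¹⁰ M

Mg₃(PO₄)₂(s) ⇌ 3 Mg²⁺(aq) + 2 PO₄³⁻(aq)
Mg²⁺ is already present at 1.24×10⁻² mol L⁻¹. If s mol/L of Mg₃(PO₄)₂ dissolves, [PO₄³⁻] = 2s while [Mg²⁺] ≈ 1.24×10⁻² mol L⁻¹.
Ksp = [Mg²⁺]^3[PO₄³⁻]^2 = (1.24×10⁻²)^3(2s)^2
(2s)^2 = 6.45×10⁻²⁴ / (1.24×10⁻²)^3 = 3.38×10⁻¹⁸
s = 9.20×10⁻¹⁰ mol L⁻¹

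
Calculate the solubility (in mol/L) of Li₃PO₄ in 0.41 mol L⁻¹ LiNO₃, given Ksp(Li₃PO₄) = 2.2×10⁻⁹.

3.2×10⁻⁸ M

Li₃PO₄(s) ⇌ 3 Li⁺(aq) + PO₄³⁻(aq)
Li⁺ is already present at 0.41 mol L⁻¹. If s mol/L of Li₃PO₄ dissolves, [PO₄³⁻] = s while [Li⁺] ≈ 0.41 mol L⁻¹.
Ksp = [Li⁺]^3[PO₄³⁻] = (0.41)^3s
s = 2.2×10⁻⁹ / (0.41)^3 = 3.2×10⁻⁸
s = 3.2×10⁻⁸ mol L⁻¹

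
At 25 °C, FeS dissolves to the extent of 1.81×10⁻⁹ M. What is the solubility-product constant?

Ksp = 3.28×10⁻¹⁸

FeS(s) ⇌ Fe²⁺(aq) + S²⁻(aq)
For each mole of FeS that dissolves per liter, [Fe²⁺] = s and [S²⁻] = s; let s denote this solubility.
Ksp = [Fe²⁺][S²⁻] = s · s = s^2
Ksp = (1.81×10⁻⁹)^2 = 3.28×10⁻¹⁸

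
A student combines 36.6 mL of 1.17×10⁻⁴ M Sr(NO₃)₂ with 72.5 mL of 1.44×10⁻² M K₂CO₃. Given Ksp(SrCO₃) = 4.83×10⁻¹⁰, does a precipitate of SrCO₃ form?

Yes

The combined volume is 109.1 mL.
[Sr²⁺] = (1.17×10⁻⁴)(36.6)/109.1 = 3.93×10⁻⁵ M
[CO₃²⁻] = (1.44×10⁻²)(72.5)/109.1 = 9.57×10⁻³ M
Q = [Sr²⁺][CO₃²⁻] = 3.76×10⁻⁷
Because Q > Ksp (3.76×10⁻⁷ vs 4.83×10⁻¹⁰), a precipitate of SrCO₃ forms.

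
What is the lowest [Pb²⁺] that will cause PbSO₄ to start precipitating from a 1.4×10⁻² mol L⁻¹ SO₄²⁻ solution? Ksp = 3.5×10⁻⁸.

2.5×10⁻⁶ M

Each salt precipitates once Q = Ksp for that salt.
PbSO₄(s) ⇌ Pb²⁺(aq) + SO₄²⁻(aq)
Ksp = [Pb²⁺][SO₄²⁻] = [Pb²⁺](1.4×10⁻²)
[Pb²⁺] = 3.5×10⁻⁸ / (1.4×10⁻²) = 2.5×10⁻⁶
[Pb²⁺] = 2.5×10⁻⁶ mol L⁻¹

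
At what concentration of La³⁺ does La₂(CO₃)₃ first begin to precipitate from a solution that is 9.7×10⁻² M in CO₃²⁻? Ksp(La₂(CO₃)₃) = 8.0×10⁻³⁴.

9.4×10⁻¹⁶ M

Each salt precipitates once Q = Ksp for that salt.
La₂(CO₃)₃(s) ⇌ 2 La³⁺(aq) + 3 CO₃²⁻(aq)
Ksp = [La³⁺]^2[CO₃²⁻]^3 = [La³⁺]^2(9.7×10⁻²)^3
[La³⁺]^2 = 8.0×10⁻³⁴ / (9.7×10⁻²)^3 = 8.8×10⁻³¹
[La³⁺] = 9.4×10⁻¹⁶ M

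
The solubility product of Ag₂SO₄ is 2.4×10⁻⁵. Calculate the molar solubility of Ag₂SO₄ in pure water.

1.8×10⁻² M

Ag₂SO₄(s) ⇌ 2 Ag⁺(aq) + SO₄²⁻(aq)
Let s be the molar solubility. Then [Ag⁺] = 2s and [SO₄²⁻] = s.
Ksp = [Ag⁺]^2[SO₄²⁻] = (2s)^2 · s = 4s^3
4s^3 = 2.4×10⁻⁵  ⇒  s^3 = 6.0×10⁻⁶
s = (6.0×10⁻⁶)^(1/3) = 1.8×10⁻² mol/L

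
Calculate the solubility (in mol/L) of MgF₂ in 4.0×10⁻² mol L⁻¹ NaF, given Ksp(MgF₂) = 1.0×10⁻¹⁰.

MgF₂(s) ⇌ Mg²⁺(aq) + 2 F⁻(aq)
With F⁻ already at 4.0×10⁻² mol L⁻¹ and s small, take [F⁻] ≈ 4.0×10⁻² mol L⁻¹ and [Mg²⁺] = s.
Ksp = [Mg²⁺][F⁻]^2 = s(4.0×10⁻²)^2
s = 1.0×10⁻¹⁰ / (4.0×10⁻²)^2 = 6.3×10⁻⁸
s = 6.3×10⁻⁸ mol L⁻¹

6.3×10⁻⁸ M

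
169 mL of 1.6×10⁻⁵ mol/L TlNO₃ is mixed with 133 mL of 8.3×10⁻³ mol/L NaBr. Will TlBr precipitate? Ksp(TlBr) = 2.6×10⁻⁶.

The combined volume is 302 mL.
[Tl⁺] = (1.6×10⁻⁵)(169)/302 = 9.0×10⁻⁶ mol/L
[Br⁻] = (8.3×10⁻³)(133)/302 = 3.7×10⁻³ mol/L
Q = [Tl⁺][Br⁻] = 3.3×10⁻⁸
Q = 3.3×10⁻⁸ < Ksp = 2.6×10⁻⁶, so the solution is unsaturated and no precipitate forms.

No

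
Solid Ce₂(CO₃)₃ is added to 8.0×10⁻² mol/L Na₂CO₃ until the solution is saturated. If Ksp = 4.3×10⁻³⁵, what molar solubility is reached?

1.4×10⁻¹⁶ M

Ce₂(CO₃)₃(s) ⇌ 2 Ce³⁺(aq) + 3 CO₃²⁻(aq)
Let s be the solubility of Ce₂(CO₃)₃ here. The common ion gives [CO₃²⁻] ≈ 8.0×10⁻² mol/L, and [Ce³⁺] = 2s.
Ksp = [Ce³⁺]^2[CO₃²⁻]^3 = (2s)^2(8.0×10⁻²)^3
(2s)^2 = 4.3×10⁻³⁵ / (8.0×10⁻²)^3 = 8.4×10⁻³²
s = 1.4×10⁻¹⁶ mol/L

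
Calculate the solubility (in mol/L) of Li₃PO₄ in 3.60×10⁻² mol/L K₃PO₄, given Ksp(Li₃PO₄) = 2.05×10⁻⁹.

Li₃PO₄(s) ⇌ 3 Li⁺(aq) + PO₄³⁻(aq)
Let s be the solubility of Li₃PO₄ here. The common ion gives [PO₄³⁻] ≈ 3.60×10⁻² mol/L, and [Li⁺] = 3s.
Ksp = [Li⁺]^3[PO₄³⁻] = (3s)^3(3.60×10⁻²)
(3s)^3 = 2.05×10⁻⁹ / (3.60×10⁻²) = 5.69×10⁻⁸
s = 1.28×10⁻³ mol/L

1.28×10⁻³ M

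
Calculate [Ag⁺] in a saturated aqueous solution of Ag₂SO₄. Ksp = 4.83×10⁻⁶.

2.13×10⁻² M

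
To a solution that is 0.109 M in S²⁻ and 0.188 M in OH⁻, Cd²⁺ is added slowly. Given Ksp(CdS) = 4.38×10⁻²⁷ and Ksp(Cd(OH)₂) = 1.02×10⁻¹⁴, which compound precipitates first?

CdS

Precipitation begins when Q = Ksp.
For CdS: [Cd²⁺] = (Ksp/[S²⁻]) = 4.02×10⁻²⁶ M
For Cd(OH)₂: [Cd²⁺] = (Ksp/[OH⁻]^2) = 2.89×10⁻¹³ M
CdS requires the lower [Cd²⁺], so it precipitates first.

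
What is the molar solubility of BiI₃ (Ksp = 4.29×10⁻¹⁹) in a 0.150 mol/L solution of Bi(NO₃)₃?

4.73×10⁻⁷ M

BiI₃(s) ⇌ Bi³⁺(aq) + 3 I⁻(aq)
Let s be the solubility of BiI₃ here. The common ion gives [Bi³⁺] ≈ 0.150 mol/L, and [I⁻] = 3s.
Ksp = [Bi³⁺][I⁻]^3 = (0.150)(3s)^3
(3s)^3 = 4.29×10⁻¹⁹ / (0.150) = 2.86×10⁻¹⁸
s = 4.73×10⁻⁷ mol/L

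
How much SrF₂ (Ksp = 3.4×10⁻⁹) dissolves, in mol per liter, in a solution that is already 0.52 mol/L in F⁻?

1.3×10⁻⁸ M

SrF₂(s) ⇌ Sr²⁺(aq) + 2 F⁻(aq)
With F⁻ already at 0.52 mol/L and s small, take [F⁻] ≈ 0.52 mol/L and [Sr²⁺] = s.
Ksp = [Sr²⁺][F⁻]^2 = s(0.52)^2
s = 3.4×10⁻⁹ / (0.52)^2 = 1.3×10⁻⁸
s = 1.3×10⁻⁸ mol/L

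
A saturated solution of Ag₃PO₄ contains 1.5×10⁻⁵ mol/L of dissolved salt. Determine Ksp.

Ksp = 1.4×10⁻¹⁸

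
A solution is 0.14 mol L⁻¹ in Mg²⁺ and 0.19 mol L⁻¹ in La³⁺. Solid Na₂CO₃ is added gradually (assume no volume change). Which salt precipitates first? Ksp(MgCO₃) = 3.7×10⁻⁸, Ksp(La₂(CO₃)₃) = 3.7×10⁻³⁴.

Precipitation begins when Q = Ksp.
For MgCO₃: [CO₃²⁻] = (Ksp/[Mg²⁺]) = 2.6×10⁻⁷ mol L⁻¹
For La₂(CO₃)₃: [CO₃²⁻] = (Ksp/[La³⁺]^2)^(1/3) = 2.2×10⁻¹¹ mol L⁻¹
La₂(CO₃)₃ requires the lower [CO₃²⁻], so it precipitates first.

La₂(CO₃)₃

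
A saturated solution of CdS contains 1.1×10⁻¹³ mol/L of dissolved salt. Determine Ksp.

CdS(s) ⇌ Cd²⁺(aq) + S²⁻(aq)
Let s be the molar solubility. Then [Cd²⁺] = s and [S²⁻] = s.
Ksp = [Cd²⁺][S²⁻] = s · s = s^2
Ksp = (1.1×10⁻¹³)^2 = 1.2×10⁻²⁶

Ksp = 1.2×10⁻²⁶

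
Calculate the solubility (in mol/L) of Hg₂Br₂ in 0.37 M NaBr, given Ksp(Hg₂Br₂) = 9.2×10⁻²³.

6.7×10⁻²² M

Hg₂Br₂(s) ⇌ Hg₂²⁺(aq) + 2 Br⁻(aq)
Let s be the solubility of Hg₂Br₂ here. The common ion gives [Br⁻] ≈ 0.37 M, and [Hg₂²⁺] = s.
Ksp = [Hg₂²⁺][Br⁻]^2 = s(0.37)^2
s = 9.2×10⁻²³ / (0.37)^2 = 6.7×10⁻²²
s = 6.7×10⁻²² M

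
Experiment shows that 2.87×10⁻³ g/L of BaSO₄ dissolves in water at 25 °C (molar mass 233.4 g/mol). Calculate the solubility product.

Ksp = 1.51×10⁻¹⁰

Convert to molarity: s = 2.87×10⁻³ / 233.4 = 1.2296×10⁻⁵ mol/L
BaSO₄(s) ⇌ Ba²⁺(aq) + SO₄²⁻(aq)
If s mol/L of BaSO₄ dissolves, [Ba²⁺] = s and [SO₄²⁻] = s.
Ksp = [Ba²⁺][SO₄²⁻] = s · s = s^2
Ksp = (1.2296×10⁻⁵)^2 = 1.51×10⁻¹⁰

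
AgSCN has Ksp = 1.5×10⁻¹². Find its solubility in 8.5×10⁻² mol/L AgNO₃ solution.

1.8×10⁻¹¹ M

AgSCN(s) ⇌ Ag⁺(aq) + SCN⁻(aq)
Ag⁺ is already present at 8.5×10⁻² mol/L. If s mol/L of AgSCN dissolves, [SCN⁻] = s while [Ag⁺] ≈ 8.5×10⁻² mol/L.
Ksp = [Ag⁺][SCN⁻] = (8.5×10⁻²)s
s = 1.5×10⁻¹² / (8.5×10⁻²) = 1.8×10⁻¹¹
s = 1.8×10⁻¹¹ mol/L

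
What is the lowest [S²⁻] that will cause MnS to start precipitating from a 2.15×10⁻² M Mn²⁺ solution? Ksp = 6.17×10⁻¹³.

Each salt precipitates once Q = Ksp for that salt.
MnS(s) ⇌ Mn²⁺(aq) + S²⁻(aq)
Ksp = [Mn²⁺][S²⁻] = [S²⁻](2.15×10⁻²)
[S²⁻] = 6.17×10⁻¹³ / (2.15×10⁻²) = 2.87×10⁻¹¹
[S²⁻] = 2.87×10⁻¹¹ M

2.87×10⁻¹¹ M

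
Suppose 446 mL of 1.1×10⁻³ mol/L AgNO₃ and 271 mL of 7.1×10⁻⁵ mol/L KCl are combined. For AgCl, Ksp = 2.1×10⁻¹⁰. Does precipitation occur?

Yes

After mixing, V = 446 mL + 271 mL = 717 mL.
[Ag⁺] = (1.1×10⁻³)(446)/717 = 6.8×10⁻⁴ mol/L
[Cl⁻] = (7.1×10⁻⁵)(271)/717 = 2.7×10⁻⁵ mol/L
Q = [Ag⁺][Cl⁻] = 1.8×10⁻⁸
Because Q > Ksp (1.8×10⁻⁸ vs 2.1×10⁻¹⁰), a precipitate of AgCl forms.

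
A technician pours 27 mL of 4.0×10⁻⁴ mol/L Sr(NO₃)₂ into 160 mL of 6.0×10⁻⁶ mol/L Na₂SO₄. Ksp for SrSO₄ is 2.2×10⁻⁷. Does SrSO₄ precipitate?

Total volume after mixing = 27 + 160 = 187 mL.
[Sr²⁺] = (4.0×10⁻⁴)(27)/187 = 5.8×10⁻⁵ mol/L
[SO₄²⁻] = (6.0×10⁻⁶)(160)/187 = 5.1×10⁻⁶ mol/L
Q = [Sr²⁺][SO₄²⁻] = 3.0×10⁻¹⁰
Q < Ksp (3.0×10⁻¹⁰ vs 2.2×10⁻⁷); the solution remains unsaturated and no precipitate forms.

No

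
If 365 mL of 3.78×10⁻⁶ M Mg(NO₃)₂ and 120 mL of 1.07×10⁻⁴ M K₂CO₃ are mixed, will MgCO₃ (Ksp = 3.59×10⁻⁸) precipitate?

No

Total volume after mixing = 365 + 120 = 485 mL.
[Mg²⁺] = (3.78×10⁻⁶)(365)/485 = 2.84×10⁻⁶ M
[CO₃²⁻] = (1.07×10⁻⁴)(120)/485 = 2.65×10⁻⁵ M
Q = [Mg²⁺][CO₃²⁻] = 7.53×10⁻¹¹
Q = 7.53×10⁻¹¹ < Ksp = 3.59×10⁻⁸, so the solution is unsaturated and no precipitate forms.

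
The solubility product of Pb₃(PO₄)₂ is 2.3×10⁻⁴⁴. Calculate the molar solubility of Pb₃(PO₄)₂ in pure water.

7.3×10⁻¹⁰ M

Pb₃(PO₄)₂(s) ⇌ 3 Pb²⁺(aq) + 2 PO₄³⁻(aq)
For each mole of Pb₃(PO₄)₂ that dissolves per liter, [Pb²⁺] = 3s and [PO₄³⁻] = 2s; let s denote this solubility.
Ksp = [Pb²⁺]^3[PO₄³⁻]^2 = (3s)^3 · (2s)^2 = 108s^5
108s^5 = 2.3×10⁻⁴⁴  ⇒  s^5 = 2.1×10⁻⁴⁶
Taking the 5th root, s = 7.3×10⁻¹⁰ mol/L.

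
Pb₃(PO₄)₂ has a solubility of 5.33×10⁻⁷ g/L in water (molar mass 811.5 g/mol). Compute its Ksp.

Convert to molarity: s = 5.33×10⁻⁷ / 811.5 = 6.5681×10⁻¹⁰ mol/L
Pb₃(PO₄)₂(s) ⇌ 3 Pb²⁺(aq) + 2 PO₄³⁻(aq)
If s mol/L of Pb₃(PO₄)₂ dissolves, [Pb²⁺] = 3s and [PO₄³⁻] = 2s.
Ksp = [Pb²⁺]^3[PO₄³⁻]^2 = (3s)^3 · (2s)^2 = 108s^5
Ksp = 108 × (6.5681×10⁻¹⁰)^5 = 1.32×10⁻⁴⁴

Ksp = 1.32×10⁻⁴⁴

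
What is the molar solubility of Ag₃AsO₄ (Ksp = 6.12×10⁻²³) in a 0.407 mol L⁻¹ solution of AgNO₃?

9.08×10⁻²² M

Ag₃AsO₄(s) ⇌ 3 Ag⁺(aq) + AsO₄³⁻(aq)
The solution already contains Ag⁺ at 0.407 mol L⁻¹. Let s be the molar solubility of Ag₃AsO₄.
[Ag⁺] ≈ 0.407 mol L⁻¹ (common ion dominates); [AsO₄³⁻] = s.
Ksp = [Ag⁺]^3[AsO₄³⁻] = (0.407)^3s
s = 6.12×10⁻²³ / (0.407)^3 = 9.08×10⁻²²
s = 9.08×10⁻²² mol L⁻¹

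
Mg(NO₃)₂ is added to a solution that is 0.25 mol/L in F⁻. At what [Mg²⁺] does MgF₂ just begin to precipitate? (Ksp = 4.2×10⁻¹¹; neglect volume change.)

Precipitation begins when Q = Ksp.
MgF₂(s) ⇌ Mg²⁺(aq) + 2 F⁻(aq)
Ksp = [Mg²⁺][F⁻]^2 = [Mg²⁺](0.25)^2
[Mg²⁺] = 4.2×10⁻¹¹ / (0.25)^2 = 6.7×10⁻¹⁰
[Mg²⁺] = 6.7×10⁻¹⁰ mol/L

6.7×10⁻¹⁰ M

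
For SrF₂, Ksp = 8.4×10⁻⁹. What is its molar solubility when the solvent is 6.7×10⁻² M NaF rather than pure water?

SrF₂(s) ⇌ Sr²⁺(aq) + 2 F⁻(aq)
Let s be the solubility of SrF₂ here. The common ion gives [F⁻] ≈ 6.7×10⁻² M, and [Sr²⁺] = s.
Ksp = [Sr²⁺][F⁻]^2 = s(6.7×10⁻²)^2
s = 8.4×10⁻⁹ / (6.7×10⁻²)^2 = 1.9×10⁻⁶
s = 1.9×10⁻⁶ M

1.9×10⁻⁶ M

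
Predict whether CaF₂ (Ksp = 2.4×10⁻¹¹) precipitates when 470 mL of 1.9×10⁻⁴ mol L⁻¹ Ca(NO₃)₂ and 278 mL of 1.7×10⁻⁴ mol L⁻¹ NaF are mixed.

No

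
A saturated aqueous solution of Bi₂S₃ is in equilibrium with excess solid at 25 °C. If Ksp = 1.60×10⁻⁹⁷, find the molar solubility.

Bi₂S₃(s) ⇌ 2 Bi³⁺(aq) + 3 S²⁻(aq)
Let s be the molar solubility. Then [Bi³⁺] = 2s and [S²⁻] = 3s.
Ksp = [Bi³⁺]^2[S²⁻]^3 = (2s)^2 · (3s)^3 = 108s^5
108s^5 = 1.60×10⁻⁹⁷  ⇒  s^5 = 1.48×10⁻⁹⁹
s = 1.71×10⁻²⁰ mol/L

1.71×10⁻²⁰ M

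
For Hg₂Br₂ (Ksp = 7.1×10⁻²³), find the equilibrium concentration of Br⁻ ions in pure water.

5.2×10⁻⁸ M

Hg₂Br₂(s) ⇌ Hg₂²⁺(aq) + 2 Br⁻(aq)
Call the molar solubility s, so that [Hg₂²⁺] = s and [Br⁻] = 2s.
Ksp = [Hg₂²⁺][Br⁻]^2 = s · (2s)^2 = 4s^3 = 7.1×10⁻²³
s = 2.6×10⁻⁸ M
[Br⁻] = 2s = 5.2×10⁻⁸ M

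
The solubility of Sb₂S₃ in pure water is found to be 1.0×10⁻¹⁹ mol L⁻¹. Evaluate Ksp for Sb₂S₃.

Ksp = 1.1×10⁻⁹³

Sb₂S₃(s) ⇌ 2 Sb³⁺(aq) + 3 S²⁻(aq)
For each mole of Sb₂S₃ that dissolves per liter, [Sb³⁺] = 2s and [S²⁻] = 3s; let s denote this solubility.
Ksp = [Sb³⁺]^2[S²⁻]^3 = (2s)^2 · (3s)^3 = 108s^5
Ksp = 108 × (1.0×10⁻¹⁹)^5 = 1.1×10⁻⁹³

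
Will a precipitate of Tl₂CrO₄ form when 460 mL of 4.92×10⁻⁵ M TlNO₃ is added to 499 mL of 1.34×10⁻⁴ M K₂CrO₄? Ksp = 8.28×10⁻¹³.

The combined volume is 959 mL.
[Tl⁺] = (4.92×10⁻⁵)(460)/959 = 2.36×10⁻⁵ M
[CrO₄²⁻] = (1.34×10⁻⁴)(499)/959 = 6.97×10⁻⁵ M
Q = [Tl⁺]^2[CrO₄²⁻] = 3.88×10⁻¹⁴
Q = 3.88×10⁻¹⁴ < Ksp = 8.28×10⁻¹³, so the solution is unsaturated and no precipitate forms.

No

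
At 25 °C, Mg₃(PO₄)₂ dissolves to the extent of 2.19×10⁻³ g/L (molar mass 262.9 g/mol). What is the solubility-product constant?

Convert to molarity: s = 2.19×10⁻³ / 262.9 = 8.3302×10⁻⁶ mol/L
Mg₃(PO₄)₂(s) ⇌ 3 Mg²⁺(aq) + 2 PO₄³⁻(aq)
If s mol/L of Mg₃(PO₄)₂ dissolves, [Mg²⁺] = 3s and [PO₄³⁻] = 2s.
Ksp = [Mg²⁺]^3[PO₄³⁻]^2 = (3s)^3 · (2s)^2 = 108s^5
Ksp = 108 × (8.3302×10⁻⁶)^5 = 4.33×10⁻²⁴

Ksp = 4.33×10⁻²⁴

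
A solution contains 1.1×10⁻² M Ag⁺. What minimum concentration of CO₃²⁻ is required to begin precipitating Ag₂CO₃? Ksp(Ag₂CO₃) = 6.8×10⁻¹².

Precipitation begins when Q = Ksp.
Ag₂CO₃(s) ⇌ 2 Ag⁺(aq) + CO₃²⁻(aq)
Ksp = [Ag⁺]^2[CO₃²⁻] = [CO₃²⁻](1.1×10⁻²)^2
[CO₃²⁻] = 6.8×10⁻¹² / (1.1×10⁻²)^2 = 5.6×10⁻⁸
[CO₃²⁻] = 5.6×10⁻⁸ M

5.6×10⁻⁸ M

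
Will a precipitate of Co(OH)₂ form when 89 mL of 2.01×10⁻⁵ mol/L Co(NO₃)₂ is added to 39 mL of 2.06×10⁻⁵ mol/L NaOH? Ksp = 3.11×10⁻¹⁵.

Total volume after mixing = 89 + 39 = 128 mL.
[Co²⁺] = (2.01×10⁻⁵)(89)/128 = 1.40×10⁻⁵ mol/L
[OH⁻] = (2.06×10⁻⁵)(39)/128 = 6.28×10⁻⁶ mol/L
Q = [Co²⁺][OH⁻]^2 = 5.51×10⁻¹⁶
Since Q (5.51×10⁻¹⁶) is less than Ksp (3.11×10⁻¹⁵), no Co(OH)₂ precipitates.

No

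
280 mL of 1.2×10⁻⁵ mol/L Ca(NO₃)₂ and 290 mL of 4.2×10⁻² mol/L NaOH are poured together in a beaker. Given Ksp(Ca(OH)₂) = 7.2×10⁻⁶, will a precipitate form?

No

The combined volume is 570 mL.
[Ca²⁺] = (1.2×10⁻⁵)(280)/570 = 5.9×10⁻⁶ mol/L
[OH⁻] = (4.2×10⁻²)(290)/570 = 2.1×10⁻² mol/L
Q = [Ca²⁺][OH⁻]^2 = 2.7×10⁻⁹
Since Q (2.7×10⁻⁹) is less than Ksp (7.2×10⁻⁶), no Ca(OH)₂ precipitates.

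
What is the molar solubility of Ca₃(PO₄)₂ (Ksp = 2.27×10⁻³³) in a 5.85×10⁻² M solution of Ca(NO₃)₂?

Ca₃(PO₄)₂(s) ⇌ 3 Ca²⁺(aq) + 2 PO₄³⁻(aq)
With Ca²⁺ already at 5.85×10⁻² M and s small, take [Ca²⁺] ≈ 5.85×10⁻² M and [PO₄³⁻] = 2s.
Ksp = [Ca²⁺]^3[PO₄³⁻]^2 = (5.85×10⁻²)^3(2s)^2
(2s)^2 = 2.27×10⁻³³ / (5.85×10⁻²)^3 = 1.13×10⁻²⁹
s = 1.68×10⁻¹⁵ M

1.68×10⁻¹⁵ M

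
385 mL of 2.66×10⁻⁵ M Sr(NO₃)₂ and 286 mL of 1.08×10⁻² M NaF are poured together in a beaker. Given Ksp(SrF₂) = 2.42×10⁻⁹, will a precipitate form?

After mixing, V = 385 mL + 286 mL = 671 mL.
[Sr²⁺] = (2.66×10⁻⁵)(385)/671 = 1.53×10⁻⁵ M
[F⁻] = (1.08×10⁻²)(286)/671 = 4.60×10⁻³ M
Q = [Sr²⁺][F⁻]^2 = 3.23×10⁻¹⁰
Q < Ksp (3.23×10⁻¹⁰ vs 2.42×10⁻⁹); the solution remains unsaturated and no precipitate forms.

No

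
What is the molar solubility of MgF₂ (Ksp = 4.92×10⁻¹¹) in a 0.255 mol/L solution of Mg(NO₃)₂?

6.95×10⁻⁶ M

MgF₂(s) ⇌ Mg²⁺(aq) + 2 F⁻(aq)
Let s be the solubility of MgF₂ here. The common ion gives [Mg²⁺] ≈ 0.255 mol/L, and [F⁻] = 2s.
Ksp = [Mg²⁺][F⁻]^2 = (0.255)(2s)^2
(2s)^2 = 4.92×10⁻¹¹ / (0.255) = 1.93×10⁻¹⁰
s = 6.95×10⁻⁶ mol/L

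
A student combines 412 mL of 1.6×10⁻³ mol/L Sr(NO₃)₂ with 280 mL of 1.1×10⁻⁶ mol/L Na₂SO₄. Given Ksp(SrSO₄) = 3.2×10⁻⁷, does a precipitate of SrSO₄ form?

No

Total volume after mixing = 412 + 280 = 692 mL.
[Sr²⁺] = (1.6×10⁻³)(412)/692 = 9.5×10⁻⁴ mol/L
[SO₄²⁻] = (1.1×10⁻⁶)(280)/692 = 4.5×10⁻⁷ mol/L
Q = [Sr²⁺][SO₄²⁻] = 4.2×10⁻¹⁰
Q < Ksp (4.2×10⁻¹⁰ vs 3.2×10⁻⁷); the solution remains unsaturated and no precipitate forms.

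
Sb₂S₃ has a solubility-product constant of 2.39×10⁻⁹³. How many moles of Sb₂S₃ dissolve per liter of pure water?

Sb₂S₃(s) ⇌ 2 Sb³⁺(aq) + 3 S²⁻(aq)
For each mole of Sb₂S₃ that dissolves per liter, [Sb³⁺] = 2s and [S²⁻] = 3s; let s denote this solubility.
Ksp = [Sb³⁺]^2[S²⁻]^3 = (2s)^2 · (3s)^3 = 108s^5
108s^5 = 2.39×10⁻⁹³  ⇒  s^5 = 2.21×10⁻⁹⁵
s = 1.17×10⁻¹⁹ mol L⁻¹

1.17×10⁻¹⁹ M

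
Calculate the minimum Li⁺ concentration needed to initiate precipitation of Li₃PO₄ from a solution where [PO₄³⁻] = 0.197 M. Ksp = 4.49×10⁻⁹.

Precipitation of each salt begins when its ion product equals Ksp.
Li₃PO₄(s) ⇌ 3 Li⁺(aq) + PO₄³⁻(aq)
Ksp = [Li⁺]^3[PO₄³⁻] = [Li⁺]^3(0.197)
[Li⁺]^3 = 4.49×10⁻⁹ / (0.197) = 2.28×10⁻⁸
[Li⁺] = 2.84×10⁻³ M

2.84×10⁻³ M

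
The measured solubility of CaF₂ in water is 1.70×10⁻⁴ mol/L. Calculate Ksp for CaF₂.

Ksp = 1.97×10⁻¹¹

CaF₂(s) ⇌ Ca²⁺(aq) + 2 F⁻(aq)
If s mol/L of CaF₂ dissolves, [Ca²⁺] = s and [F⁻] = 2s.
Ksp = [Ca²⁺][F⁻]^2 = s · (2s)^2 = 4s^3
Ksp = 4 × (1.70×10⁻⁴)^3 = 1.97×10⁻¹¹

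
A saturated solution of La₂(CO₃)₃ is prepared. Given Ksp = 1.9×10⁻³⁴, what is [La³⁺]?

1.4×10⁻⁷ M

La₂(CO₃)₃(s) ⇌ 2 La³⁺(aq) + 3 CO₃²⁻(aq)
Call the molar solubility s, so that [La³⁺] = 2s and [CO₃²⁻] = 3s.
Ksp = [La³⁺]^2[CO₃²⁻]^3 = (2s)^2 · (3s)^3 = 108s^5 = 1.9×10⁻³⁴
s = 7.1×10⁻⁸ mol/L
[La³⁺] = 2s = 1.4×10⁻⁷ mol/L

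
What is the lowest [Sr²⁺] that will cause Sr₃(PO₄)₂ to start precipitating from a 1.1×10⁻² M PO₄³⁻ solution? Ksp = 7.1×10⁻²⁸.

Precipitation begins when Q = Ksp.
Sr₃(PO₄)₂(s) ⇌ 3 Sr²⁺(aq) + 2 PO₄³⁻(aq)
Ksp = [Sr²⁺]^3[PO₄³⁻]^2 = [Sr²⁺]^3(1.1×10⁻²)^2
[Sr²⁺]^3 = 7.1×10⁻²⁸ / (1.1×10⁻²)^2 = 5.9×10⁻²⁴
[Sr²⁺] = 1.8×10⁻⁸ M

1.8×10⁻⁸ M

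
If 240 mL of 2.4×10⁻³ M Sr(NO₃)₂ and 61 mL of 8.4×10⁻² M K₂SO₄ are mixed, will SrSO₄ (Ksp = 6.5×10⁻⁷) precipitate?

Total volume after mixing = 240 + 61 = 301 mL.
[Sr²⁺] = (2.4×10⁻³)(240)/301 = 1.9×10⁻³ M
[SO₄²⁻] = (8.4×10⁻²)(61)/301 = 1.7×10⁻² M
Q = [Sr²⁺][SO₄²⁻] = 3.3×10⁻⁵
Because Q > Ksp (3.3×10⁻⁵ vs 6.5×10⁻⁷), a precipitate of SrSO₄ forms.

Yes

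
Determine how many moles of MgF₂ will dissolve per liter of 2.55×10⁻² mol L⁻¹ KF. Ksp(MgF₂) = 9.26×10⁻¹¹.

MgF₂(s) ⇌ Mg²⁺(aq) + 2 F⁻(aq)
With F⁻ already at 2.55×10⁻² mol L⁻¹ and s small, take [F⁻] ≈ 2.55×10⁻² mol L⁻¹ and [Mg²⁺] = s.
Ksp = [Mg²⁺][F⁻]^2 = s(2.55×10⁻²)^2
s = 9.26×10⁻¹¹ / (2.55×10⁻²)^2 = 1.42×10⁻⁷
s = 1.42×10⁻⁷ mol L⁻¹

1.42×10⁻⁷ M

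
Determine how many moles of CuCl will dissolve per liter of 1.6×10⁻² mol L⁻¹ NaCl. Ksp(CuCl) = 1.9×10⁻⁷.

1.2×10⁻⁵ M

CuCl(s) ⇌ Cu⁺(aq) + Cl⁻(aq)
Let s be the solubility of CuCl here. The common ion gives [Cl⁻] ≈ 1.6×10⁻² mol L⁻¹, and [Cu⁺] = s.
Ksp = [Cu⁺][Cl⁻] = s(1.6×10⁻²)
s = 1.9×10⁻⁷ / (1.6×10⁻²) = 1.2×10⁻⁵
s = 1.2×10⁻⁵ mol L⁻¹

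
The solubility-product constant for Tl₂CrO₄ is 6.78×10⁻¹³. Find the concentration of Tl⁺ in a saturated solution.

1.11×10⁻⁴ M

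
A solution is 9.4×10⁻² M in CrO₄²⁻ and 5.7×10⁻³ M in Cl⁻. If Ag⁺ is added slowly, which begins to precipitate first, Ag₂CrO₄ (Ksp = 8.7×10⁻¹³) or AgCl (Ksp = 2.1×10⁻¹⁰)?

AgCl

Precipitation of each salt begins when its ion product equals Ksp.
For Ag₂CrO₄: [Ag⁺] = (Ksp/[CrO₄²⁻])^(1/2) = 3.0×10⁻⁶ M
For AgCl: [Ag⁺] = (Ksp/[Cl⁻]) = 3.7×10⁻⁸ M
Since AgCl needs less Ag⁺ to reach saturation, it precipitates first.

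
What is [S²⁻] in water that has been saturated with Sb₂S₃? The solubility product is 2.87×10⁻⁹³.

3.65×10⁻¹⁹ M

Sb₂S₃(s) ⇌ 2 Sb³⁺(aq) + 3 S²⁻(aq)
Let s be the molar solubility. Then [Sb³⁺] = 2s and [S²⁻] = 3s.
Ksp = [Sb³⁺]^2[S²⁻]^3 = (2s)^2 · (3s)^3 = 108s^5 = 2.87×10⁻⁹³
s = 1.22×10⁻¹⁹ mol/L
[S²⁻] = 3s = 3.65×10⁻¹⁹ mol/L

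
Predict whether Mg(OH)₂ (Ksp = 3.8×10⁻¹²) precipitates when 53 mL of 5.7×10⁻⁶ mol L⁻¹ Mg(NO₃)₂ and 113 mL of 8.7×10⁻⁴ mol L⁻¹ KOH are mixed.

The combined volume is 166 mL.
[Mg²⁺] = (5.7×10⁻⁶)(53)/166 = 1.8×10⁻⁶ mol L⁻¹
[OH⁻] = (8.7×10⁻⁴)(113)/166 = 5.9×10⁻⁴ mol L⁻¹
Q = [Mg²⁺][OH⁻]^2 = 6.4×10⁻¹³
Q = 6.4×10⁻¹³ < Ksp = 3.8×10⁻¹², so the solution is unsaturated and no precipitate forms.

No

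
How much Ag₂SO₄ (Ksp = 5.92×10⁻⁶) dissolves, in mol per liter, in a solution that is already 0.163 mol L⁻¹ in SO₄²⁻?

Ag₂SO₄(s) ⇌ 2 Ag⁺(aq) + SO₄²⁻(aq)
The solution already contains SO₄²⁻ at 0.163 mol L⁻¹. Let s be the molar solubility of Ag₂SO₄.
[SO₄²⁻] ≈ 0.163 mol L⁻¹ (common ion dominates); [Ag⁺] = 2s.
Ksp = [Ag⁺]^2[SO₄²⁻] = (2s)^2(0.163)
(2s)^2 = 5.92×10⁻⁶ / (0.163) = 3.63×10⁻⁵
s = 3.01×10⁻³ mol L⁻¹

3.01×10⁻³ M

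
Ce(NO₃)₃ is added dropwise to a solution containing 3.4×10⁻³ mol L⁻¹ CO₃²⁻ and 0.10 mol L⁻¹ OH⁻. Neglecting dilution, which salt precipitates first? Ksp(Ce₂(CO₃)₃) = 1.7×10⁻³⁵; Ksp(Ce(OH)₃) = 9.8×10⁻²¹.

Ce(OH)₃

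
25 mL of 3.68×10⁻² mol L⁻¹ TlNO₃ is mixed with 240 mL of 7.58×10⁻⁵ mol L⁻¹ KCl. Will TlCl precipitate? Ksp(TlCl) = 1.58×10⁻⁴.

No

Total volume after mixing = 25 + 240 = 265 mL.
[Tl⁺] = (3.68×10⁻²)(25)/265 = 3.47×10⁻³ mol L⁻¹
[Cl⁻] = (7.58×10⁻⁵)(240)/265 = 6.86×10⁻⁵ mol L⁻¹
Q = [Tl⁺][Cl⁻] = 2.38×10⁻⁷
Q = 2.38×10⁻⁷ < Ksp = 1.58×10⁻⁴, so the solution is unsaturated and no precipitate forms.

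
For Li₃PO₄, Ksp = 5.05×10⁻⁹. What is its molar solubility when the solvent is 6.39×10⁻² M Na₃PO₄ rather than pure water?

1.43×10⁻³ M

Li₃PO₄(s) ⇌ 3 Li⁺(aq) + PO₄³⁻(aq)
The solution already contains PO₄³⁻ at 6.39×10⁻² M. Let s be the molar solubility of Li₃PO₄.
[PO₄³⁻] ≈ 6.39×10⁻² M (common ion dominates); [Li⁺] = 3s.
Ksp = [Li⁺]^3[PO₄³⁻] = (3s)^3(6.39×10⁻²)
(3s)^3 = 5.05×10⁻⁹ / (6.39×10⁻²) = 7.90×10⁻⁸
s = 1.43×10⁻³ M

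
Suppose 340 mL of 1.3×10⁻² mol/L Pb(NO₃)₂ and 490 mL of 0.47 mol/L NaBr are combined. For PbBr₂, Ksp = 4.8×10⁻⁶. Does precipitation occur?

The combined volume is 830 mL.
[Pb²⁺] = (1.3×10⁻²)(340)/830 = 5.3×10⁻³ mol/L
[Br⁻] = (0.47)(490)/830 = 0.28 mol/L
Q = [Pb²⁺][Br⁻]^2 = 4.1×10⁻⁴
Since Q (4.1×10⁻⁴) exceeds Ksp (4.8×10⁻⁶), PbBr₂ will precipitate.

Yes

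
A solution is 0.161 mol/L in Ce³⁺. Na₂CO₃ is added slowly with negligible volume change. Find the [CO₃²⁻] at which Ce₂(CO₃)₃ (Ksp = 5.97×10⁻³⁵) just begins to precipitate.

1.32×10⁻¹¹ M

Precipitation begins when Q = Ksp.
Ce₂(CO₃)₃(s) ⇌ 2 Ce³⁺(aq) + 3 CO₃²⁻(aq)
Ksp = [Ce³⁺]^2[CO₃²⁻]^3 = [CO₃²⁻]^3(0.161)^2
[CO₃²⁻]^3 = 5.97×10⁻³⁵ / (0.161)^2 = 2.30×10⁻³³
[CO₃²⁻] = 1.32×10⁻¹¹ mol/L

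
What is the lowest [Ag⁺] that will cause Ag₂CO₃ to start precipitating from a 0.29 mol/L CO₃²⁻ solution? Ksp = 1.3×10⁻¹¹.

6.7×10⁻⁶ M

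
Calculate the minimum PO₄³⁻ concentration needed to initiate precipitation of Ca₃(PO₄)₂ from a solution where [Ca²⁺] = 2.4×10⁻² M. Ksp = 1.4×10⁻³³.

A salt starts to precipitate once the ion product Q reaches its Ksp.
Ca₃(PO₄)₂(s) ⇌ 3 Ca²⁺(aq) + 2 PO₄³⁻(aq)
Ksp = [Ca²⁺]^3[PO₄³⁻]^2 = [PO₄³⁻]^2(2.4×10⁻²)^3
[PO₄³⁻]^2 = 1.4×10⁻³³ / (2.4×10⁻²)^3 = 1.0×10⁻²⁸
[PO₄³⁻] = 1.0×10⁻¹⁴ M

1.0×10⁻¹⁴ M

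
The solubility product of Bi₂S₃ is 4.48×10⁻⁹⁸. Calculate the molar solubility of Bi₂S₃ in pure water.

Bi₂S₃(s) ⇌ 2 Bi³⁺(aq) + 3 S²⁻(aq)
With molar solubility s: [Bi³⁺] = 2s, [S²⁻] = 3s.
Ksp = [Bi³⁺]^2[S²⁻]^3 = (2s)^2 · (3s)^3 = 108s^5
108s^5 = 4.48×10⁻⁹⁸  ⇒  s^5 = 4.15×10⁻¹⁰⁰
s = (4.15×10⁻¹⁰⁰)^(1/5) = 1.33×10⁻²⁰ mol L⁻¹

1.33×10⁻²⁰ M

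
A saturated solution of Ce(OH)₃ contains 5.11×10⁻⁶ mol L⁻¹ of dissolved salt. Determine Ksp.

Ce(OH)₃(s) ⇌ Ce³⁺(aq) + 3 OH⁻(aq)
With molar solubility s: [Ce³⁺] = s, [OH⁻] = 3s.
Ksp = [Ce³⁺][OH⁻]^3 = s · (3s)^3 = 27s^4
Ksp = 27 × (5.11×10⁻⁶)^4 = 1.84×10⁻²⁰

Ksp = 1.84×10⁻²⁰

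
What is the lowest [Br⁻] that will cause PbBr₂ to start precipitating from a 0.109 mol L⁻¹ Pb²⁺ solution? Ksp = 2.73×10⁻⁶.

5.00×10⁻³ M

Precipitation begins when Q = Ksp.
PbBr₂(s) ⇌ Pb²⁺(aq) + 2 Br⁻(aq)
Ksp = [Pb²⁺][Br⁻]^2 = [Br⁻]^2(0.109)
[Br⁻]^2 = 2.73×10⁻⁶ / (0.109) = 2.50×10⁻⁵
[Br⁻] = 5.00×10⁻³ mol L⁻¹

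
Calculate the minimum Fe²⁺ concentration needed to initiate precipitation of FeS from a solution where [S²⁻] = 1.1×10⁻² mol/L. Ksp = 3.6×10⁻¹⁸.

3.3×10⁻¹⁶ M

The threshold for precipitation is Q = Ksp.
FeS(s) ⇌ Fe²⁺(aq) + S²⁻(aq)
Ksp = [Fe²⁺][S²⁻] = [Fe²⁺](1.1×10⁻²)
[Fe²⁺] = 3.6×10⁻¹⁸ / (1.1×10⁻²) = 3.3×10⁻¹⁶
[Fe²⁺] = 3.3×10⁻¹⁶ mol/L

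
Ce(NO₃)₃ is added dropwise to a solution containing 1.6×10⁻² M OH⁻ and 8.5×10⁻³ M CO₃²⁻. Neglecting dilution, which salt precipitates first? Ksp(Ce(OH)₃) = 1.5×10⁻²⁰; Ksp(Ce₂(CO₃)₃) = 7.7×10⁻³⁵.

Each salt precipitates once Q = Ksp for that salt.
For Ce(OH)₃: [Ce³⁺] = (Ksp/[OH⁻]^3) = 3.7×10⁻¹⁵ M
For Ce₂(CO₃)₃: [Ce³⁺] = (Ksp/[CO₃²⁻]^3)^(1/2) = 1.1×10⁻¹⁴ M
Ce(OH)₃ requires the lower [Ce³⁺], so it precipitates first.

Ce(OH)₃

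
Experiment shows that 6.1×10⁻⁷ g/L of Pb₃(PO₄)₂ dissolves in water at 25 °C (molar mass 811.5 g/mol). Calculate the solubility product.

Ksp = 2.6×10⁻⁴⁴

Convert to molarity: s = 6.1×10⁻⁷ / 811.5 = 7.517×10⁻¹⁰ mol/L
Pb₃(PO₄)₂(s) ⇌ 3 Pb²⁺(aq) + 2 PO₄³⁻(aq)
For each mole of Pb₃(PO₄)₂ that dissolves per liter, [Pb²⁺] = 3s and [PO₄³⁻] = 2s; let s denote this solubility.
Ksp = [Pb²⁺]^3[PO₄³⁻]^2 = (3s)^3 · (2s)^2 = 108s^5
Ksp = 108 × (7.517×10⁻¹⁰)^5 = 2.6×10⁻⁴⁴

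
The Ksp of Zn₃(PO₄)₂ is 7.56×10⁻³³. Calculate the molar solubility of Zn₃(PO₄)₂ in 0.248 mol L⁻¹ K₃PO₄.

1.66×10⁻¹¹ M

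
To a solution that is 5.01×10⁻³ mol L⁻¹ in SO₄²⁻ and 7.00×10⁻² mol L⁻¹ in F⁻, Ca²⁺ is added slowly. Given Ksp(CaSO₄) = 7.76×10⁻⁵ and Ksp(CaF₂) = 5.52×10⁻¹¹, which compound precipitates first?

CaF₂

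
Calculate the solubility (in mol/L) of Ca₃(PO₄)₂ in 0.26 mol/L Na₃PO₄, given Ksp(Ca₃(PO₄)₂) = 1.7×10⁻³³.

9.8×10⁻¹² M

Ca₃(PO₄)₂(s) ⇌ 3 Ca²⁺(aq) + 2 PO₄³⁻(aq)
The solution already contains PO₄³⁻ at 0.26 mol/L. Let s be the molar solubility of Ca₃(PO₄)₂.
[PO₄³⁻] ≈ 0.26 mol/L (common ion dominates); [Ca²⁺] = 3s.
Ksp = [Ca²⁺]^3[PO₄³⁻]^2 = (3s)^3(0.26)^2
(3s)^3 = 1.7×10⁻³³ / (0.26)^2 = 2.5×10⁻³²
s = 9.8×10⁻¹² mol/L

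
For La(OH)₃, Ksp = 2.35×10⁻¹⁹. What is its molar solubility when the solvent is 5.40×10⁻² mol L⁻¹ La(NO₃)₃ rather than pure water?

La(OH)₃(s) ⇌ La³⁺(aq) + 3 OH⁻(aq)
La³⁺ is already present at 5.40×10⁻² mol L⁻¹. If s mol/L of La(OH)₃ dissolves, [OH⁻] = 3s while [La³⁺] ≈ 5.40×10⁻² mol L⁻¹.
Ksp = [La³⁺][OH⁻]^3 = (5.40×10⁻²)(3s)^3
(3s)^3 = 2.35×10⁻¹⁹ / (5.40×10⁻²) = 4.35×10⁻¹⁸
s = 5.44×10⁻⁷ mol L⁻¹

5.44×10⁻⁷ M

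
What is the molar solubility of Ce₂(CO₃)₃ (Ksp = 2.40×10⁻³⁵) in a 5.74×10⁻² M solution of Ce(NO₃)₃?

6.46×10⁻¹² M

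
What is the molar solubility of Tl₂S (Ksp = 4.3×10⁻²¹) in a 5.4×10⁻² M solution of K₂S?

Tl₂S(s) ⇌ 2 Tl⁺(aq) + S²⁻(aq)
With S²⁻ already at 5.4×10⁻² M and s small, take [S²⁻] ≈ 5.4×10⁻² M and [Tl⁺] = 2s.
Ksp = [Tl⁺]^2[S²⁻] = (2s)^2(5.4×10⁻²)
(2s)^2 = 4.3×10⁻²¹ / (5.4×10⁻²) = 8.0×10⁻²⁰
s = 1.4×10⁻¹⁰ M

1.4×10⁻¹⁰ M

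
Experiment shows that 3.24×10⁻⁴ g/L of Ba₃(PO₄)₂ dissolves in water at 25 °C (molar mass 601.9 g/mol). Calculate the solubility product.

Ksp = 4.88×10⁻³⁰

Convert to molarity: s = 3.24×10⁻⁴ / 601.9 = 5.3830×10⁻⁷ mol/L
Ba₃(PO₄)₂(s) ⇌ 3 Ba²⁺(aq) + 2 PO₄³⁻(aq)
With molar solubility s: [Ba²⁺] = 3s, [PO₄³⁻] = 2s.
Ksp = [Ba²⁺]^3[PO₄³⁻]^2 = (3s)^3 · (2s)^2 = 108s^5
Ksp = 108 × (5.3830×10⁻⁷)^5 = 4.88×10⁻³⁰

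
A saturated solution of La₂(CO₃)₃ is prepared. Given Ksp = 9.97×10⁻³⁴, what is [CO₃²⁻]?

2.95×10⁻⁷ M

La₂(CO₃)₃(s) ⇌ 2 La³⁺(aq) + 3 CO₃²⁻(aq)
For each mole of La₂(CO₃)₃ that dissolves per liter, [La³⁺] = 2s and [CO₃²⁻] = 3s; let s denote this solubility.
Ksp = [La³⁺]^2[CO₃²⁻]^3 = (2s)^2 · (3s)^3 = 108s^5 = 9.97×10⁻³⁴
s = 9.84×10⁻⁸ mol/L
[CO₃²⁻] = 3s = 2.95×10⁻⁷ mol/L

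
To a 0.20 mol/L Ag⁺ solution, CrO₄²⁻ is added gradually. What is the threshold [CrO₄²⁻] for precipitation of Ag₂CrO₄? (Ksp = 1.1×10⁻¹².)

Precipitation of each salt begins when its ion product equals Ksp.
Ag₂CrO₄(s) ⇌ 2 Ag⁺(aq) + CrO₄²⁻(aq)
Ksp = [Ag⁺]^2[CrO₄²⁻] = [CrO₄²⁻](0.20)^2
[CrO₄²⁻] = 1.1×10⁻¹² / (0.20)^2 = 2.8×10⁻¹¹
[CrO₄²⁻] = 2.8×10⁻¹¹ mol/L

2.8×10⁻¹¹ M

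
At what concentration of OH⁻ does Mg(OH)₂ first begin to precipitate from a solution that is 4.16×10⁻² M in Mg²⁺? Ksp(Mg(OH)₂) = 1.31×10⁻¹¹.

1.77×10⁻⁵ M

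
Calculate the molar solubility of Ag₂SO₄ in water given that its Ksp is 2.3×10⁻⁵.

Ag₂SO₄(s) ⇌ 2 Ag⁺(aq) + SO₄²⁻(aq)
If s mol/L of Ag₂SO₄ dissolves, [Ag⁺] = 2s and [SO₄²⁻] = s.
Ksp = [Ag⁺]^2[SO₄²⁻] = (2s)^2 · s = 4s^3
4s^3 = 2.3×10⁻⁵  ⇒  s^3 = 5.8×10⁻⁶
s = (5.8×10⁻⁶)^(1/3) = 1.8×10⁻² mol/L

1.8×10⁻² M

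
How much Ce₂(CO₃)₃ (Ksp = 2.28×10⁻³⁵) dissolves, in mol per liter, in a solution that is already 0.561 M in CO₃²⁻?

5.68×10⁻¹⁸ M

Ce₂(CO₃)₃(s) ⇌ 2 Ce³⁺(aq) + 3 CO₃²⁻(aq)
Let s be the solubility of Ce₂(CO₃)₃ here. The common ion gives [CO₃²⁻] ≈ 0.561 M, and [Ce³⁺] = 2s.
Ksp = [Ce³⁺]^2[CO₃²⁻]^3 = (2s)^2(0.561)^3
(2s)^2 = 2.28×10⁻³⁵ / (0.561)^3 = 1.29×10⁻³⁴
s = 5.68×10⁻¹⁸ M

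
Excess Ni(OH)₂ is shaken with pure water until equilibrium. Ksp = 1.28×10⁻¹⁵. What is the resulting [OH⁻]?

1.37×10⁻⁵ M

Ni(OH)₂(s) ⇌ Ni²⁺(aq) + 2 OH⁻(aq)
For each mole of Ni(OH)₂ that dissolves per liter, [Ni²⁺] = s and [OH⁻] = 2s; let s denote this solubility.
Ksp = [Ni²⁺][OH⁻]^2 = s · (2s)^2 = 4s^3 = 1.28×10⁻¹⁵
s = 6.84×10⁻⁶ mol L⁻¹
[OH⁻] = 2s = 1.37×10⁻⁵ mol L⁻¹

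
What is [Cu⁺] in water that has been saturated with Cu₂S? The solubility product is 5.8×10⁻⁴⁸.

2.3×10⁻¹⁶ M

Cu₂S(s) ⇌ 2 Cu⁺(aq) + S²⁻(aq)
For each mole of Cu₂S that dissolves per liter, [Cu⁺] = 2s and [S²⁻] = s; let s denote this solubility.
Ksp = [Cu⁺]^2[S²⁻] = (2s)^2 · s = 4s^3 = 5.8×10⁻⁴⁸
s = 1.1×10⁻¹⁶ M
[Cu⁺] = 2s = 2.3×10⁻¹⁶ M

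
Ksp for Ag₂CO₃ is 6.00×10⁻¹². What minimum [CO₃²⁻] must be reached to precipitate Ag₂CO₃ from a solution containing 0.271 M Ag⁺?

8.17×10⁻¹¹ M

A salt starts to precipitate once the ion product Q reaches its Ksp.
Ag₂CO₃(s) ⇌ 2 Ag⁺(aq) + CO₃²⁻(aq)
Ksp = [Ag⁺]^2[CO₃²⁻] = [CO₃²⁻](0.271)^2
[CO₃²⁻] = 6.00×10⁻¹² / (0.271)^2 = 8.17×10⁻¹¹
[CO₃²⁻] = 8.17×10⁻¹¹ M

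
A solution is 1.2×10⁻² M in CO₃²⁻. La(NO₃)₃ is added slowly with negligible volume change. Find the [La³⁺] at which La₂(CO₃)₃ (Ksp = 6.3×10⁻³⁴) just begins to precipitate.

The threshold for precipitation is Q = Ksp.
La₂(CO₃)₃(s) ⇌ 2 La³⁺(aq) + 3 CO₃²⁻(aq)
Ksp = [La³⁺]^2[CO₃²⁻]^3 = [La³⁺]^2(1.2×10⁻²)^3
[La³⁺]^2 = 6.3×10⁻³⁴ / (1.2×10⁻²)^3 = 3.6×10⁻²⁸
[La³⁺] = 1.9×10⁻¹⁴ M

1.9×10⁻¹⁴ M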